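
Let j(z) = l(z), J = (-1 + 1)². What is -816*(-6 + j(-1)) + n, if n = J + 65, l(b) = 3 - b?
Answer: 1697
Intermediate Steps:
J = 0 (J = 0² = 0)
j(z) = 3 - z
n = 65 (n = 0 + 65 = 65)
-816*(-6 + j(-1)) + n = -816*(-6 + (3 - 1*(-1))) + 65 = -816*(-6 + (3 + 1)) + 65 = -816*(-6 + 4) + 65 = -816*(-2) + 65 = -136*(-12) + 65 = 1632 + 65 = 1697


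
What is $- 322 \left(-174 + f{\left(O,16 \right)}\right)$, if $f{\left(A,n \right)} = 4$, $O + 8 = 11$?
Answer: $54740$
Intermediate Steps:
$O = 3$ ($O = -8 + 11 = 3$)
$- 322 \left(-174 + f{\left(O,16 \right)}\right) = - 322 \left(-174 + 4\right) = \left(-322\right) \left(-170\right) = 54740$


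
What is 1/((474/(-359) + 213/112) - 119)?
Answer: -40208/4761373 ≈ -0.0084446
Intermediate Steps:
1/((474/(-359) + 213/112) - 119) = 1/((474*(-1/359) + 213*(1/112)) - 119) = 1/((-474/359 + 213/112) - 119) = 1/(23379/40208 - 119) = 1/(-4761373/40208) = -40208/4761373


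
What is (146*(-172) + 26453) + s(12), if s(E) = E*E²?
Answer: 3069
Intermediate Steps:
s(E) = E³
(146*(-172) + 26453) + s(12) = (146*(-172) + 26453) + 12³ = (-25112 + 26453) + 1728 = 1341 + 1728 = 3069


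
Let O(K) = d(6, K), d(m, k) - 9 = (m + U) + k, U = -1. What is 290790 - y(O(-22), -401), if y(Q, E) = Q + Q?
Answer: 290806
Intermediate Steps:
d(m, k) = 8 + k + m (d(m, k) = 9 + ((m - 1) + k) = 9 + ((-1 + m) + k) = 9 + (-1 + k + m) = 8 + k + m)
O(K) = 14 + K (O(K) = 8 + K + 6 = 14 + K)
y(Q, E) = 2*Q
290790 - y(O(-22), -401) = 290790 - 2*(14 - 22) = 290790 - 2*(-8) = 290790 - 1*(-16) = 290790 + 16 = 290806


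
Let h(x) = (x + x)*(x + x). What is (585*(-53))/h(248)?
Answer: -31005/246016 ≈ -0.12603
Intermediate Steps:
h(x) = 4*x**2 (h(x) = (2*x)*(2*x) = 4*x**2)
(585*(-53))/h(248) = (585*(-53))/((4*248**2)) = -31005/(4*61504) = -31005/246016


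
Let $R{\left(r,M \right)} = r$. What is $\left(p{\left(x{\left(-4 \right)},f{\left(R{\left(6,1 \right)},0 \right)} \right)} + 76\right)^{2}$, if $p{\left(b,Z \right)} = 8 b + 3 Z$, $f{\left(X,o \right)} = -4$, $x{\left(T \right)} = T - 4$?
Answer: $0$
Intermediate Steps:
$x{\left(T \right)} = -4 + T$ ($x{\left(T \right)} = T - 4 = -4 + T$)
$p{\left(b,Z \right)} = 3 Z + 8 b$
$\left(p{\left(x{\left(-4 \right)},f{\left(R{\left(6,1 \right)},0 \right)} \right)} + 76\right)^{2} = \left(\left(3 \left(-4\right) + 8 \left(-4 - 4\right)\right) + 76\right)^{2} = \left(\left(-12 + 8 \left(-8\right)\right) + 76\right)^{2} = \left(\left(-12 - 64\right) + 76\right)^{2} = \left(-76 + 76\right)^{2} = 0^{2} = 0$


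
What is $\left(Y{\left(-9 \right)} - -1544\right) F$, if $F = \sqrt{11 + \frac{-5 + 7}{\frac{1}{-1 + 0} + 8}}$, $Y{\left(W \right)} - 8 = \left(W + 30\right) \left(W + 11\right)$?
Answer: $\frac{1594 \sqrt{553}}{7} \approx 5354.9$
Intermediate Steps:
$Y{\left(W \right)} = 8 + \left(11 + W\right) \left(30 + W\right)$ ($Y{\left(W \right)} = 8 + \left(W + 30\right) \left(W + 11\right) = 8 + \left(30 + W\right) \left(11 + W\right) = 8 + \left(11 + W\right) \left(30 + W\right)$)
$F = \frac{\sqrt{553}}{7}$ ($F = \sqrt{11 + \frac{2}{\frac{1}{-1} + 8}} = \sqrt{11 + \frac{2}{-1 + 8}} = \sqrt{11 + \frac{2}{7}} = \sqrt{\frac{79}{7}} = \frac{\sqrt{553}}{7} \approx 3.3594$)
$\left(Y{\left(-9 \right)} - -1544\right) F = \left(\left(338 + \left(-9\right)^{2} + 41 \left(-9\right)\right) - -1544\right) \frac{\sqrt{553}}{7} = \left(\left(338 + 81 - 369\right) + 1544\right) \frac{\sqrt{553}}{7} = \left(50 + 1544\right) \frac{\sqrt{553}}{7} = 1594 \frac{\sqrt{553}}{7} = \frac{1594 \sqrt{553}}{7}$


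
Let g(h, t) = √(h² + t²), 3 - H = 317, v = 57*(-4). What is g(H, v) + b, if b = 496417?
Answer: 496417 + 2*√37645 ≈ 4.9681e+5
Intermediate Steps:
v = -228
H = -314 (H = 3 - 1*317 = 3 - 317 = -314)
g(H, v) + b = √((-314)² + (-228)²) + 496417 = √(98596 + 51984) + 496417 = √150580 + 496417 = 2*√37645 + 496417 = 496417 + 2*√37645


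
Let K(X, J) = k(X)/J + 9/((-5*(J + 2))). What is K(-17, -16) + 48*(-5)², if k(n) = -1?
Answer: 672107/560 ≈ 1200.2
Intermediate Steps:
K(X, J) = -1/J + 9/(-10 - 5*J) (K(X, J) = -1/J + 9/((-5*(J + 2))) = -1/J + 9/((-5*(2 + J))) = -1/J + 9/(-10 - 5*J))
K(-17, -16) + 48*(-5)² = (⅖)*(-5 - 7*(-16))/(-16*(2 - 16)) + 48*(-5)² = (⅖)*(-1/16)*(-5 + 112)/(-14) + 48*25 = (⅖)*(-1/16)*(-1/14)*107 + 1200 = 107/560 + 1200 = 672107/560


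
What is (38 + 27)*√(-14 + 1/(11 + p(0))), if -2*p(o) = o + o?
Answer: 195*I*√187/11 ≈ 242.42*I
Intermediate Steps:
p(o) = -o (p(o) = -(o + o)/2 = -o)
(38 + 27)*√(-14 + 1/(11 + p(0))) = (38 + 27)*√(-14 + 1/(11 - 1*0)) = 65*√(-14 + 1/(11 + 0)) = 65*√(-14 + 1/11) = 65*√(-153/11) = 65*(3*I*√187/11) = 195*I*√187/11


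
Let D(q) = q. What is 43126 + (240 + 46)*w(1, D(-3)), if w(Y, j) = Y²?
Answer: 43412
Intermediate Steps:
43126 + (240 + 46)*w(1, D(-3)) = 43126 + (240 + 46)*1² = 43126 + 286*1 = 43126 + 286 = 43412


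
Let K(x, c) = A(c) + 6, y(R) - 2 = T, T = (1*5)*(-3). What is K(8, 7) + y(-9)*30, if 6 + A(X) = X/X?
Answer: -389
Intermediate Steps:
T = -15 (T = 5*(-3) = -15)
y(R) = -13 (y(R) = 2 - 15 = -13)
A(X) = -5 (A(X) = -6 + X/X = -6 + 1 = -5)
K(x, c) = 1 (K(x, c) = -5 + 6 = 1)
K(8, 7) + y(-9)*30 = 1 - 13*30 = 1 - 390 = -389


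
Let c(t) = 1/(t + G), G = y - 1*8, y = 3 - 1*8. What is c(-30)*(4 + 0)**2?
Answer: -16/43 ≈ -0.37209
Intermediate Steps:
y = -5 (y = 3 - 8 = -5)
G = -13 (G = -5 - 1*8 = -5 - 8 = -13)
c(t) = 1/(-13 + t) (c(t) = 1/(t - 13) = 1/(-13 + t))
c(-30)*(4 + 0)**2 = (4 + 0)**2/(-13 - 30) = 4**2/(-43) = -1/43*16 = -16/43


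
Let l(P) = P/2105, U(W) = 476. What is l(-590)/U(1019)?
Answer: -59/100198 ≈ -0.00058883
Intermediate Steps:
l(P) = P/2105 (l(P) = P*(1/2105) = P/2105)
l(-590)/U(1019) = ((1/2105)*(-590))/476 = -118/421*1/476 = -59/100198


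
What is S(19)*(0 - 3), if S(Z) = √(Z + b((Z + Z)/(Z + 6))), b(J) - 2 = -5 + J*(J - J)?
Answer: -12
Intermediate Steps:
b(J) = -3 (b(J) = 2 + (-5 + J*(J - J)) = 2 + (-5 + J*0) = 2 + (-5 + 0) = 2 - 5 = -3)
S(Z) = √(-3 + Z) (S(Z) = √(Z - 3) = √(-3 + Z))
S(19)*(0 - 3) = √(-3 + 19)*(0 - 3) = √16*(-3) = 4*(-3) = -12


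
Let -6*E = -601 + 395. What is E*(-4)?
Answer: -412/3 ≈ -137.33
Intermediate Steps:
E = 103/3 (E = -(-601 + 395)/6 = -⅙*(-206) = 103/3 ≈ 34.333)
E*(-4) = (103/3)*(-4) = -412/3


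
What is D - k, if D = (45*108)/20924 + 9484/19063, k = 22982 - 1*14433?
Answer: -852421137248/99718553 ≈ -8548.3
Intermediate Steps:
k = 8549 (k = 22982 - 14433 = 8549)
D = 72772349/99718553 (D = 4860*(1/20924) + 9484*(1/19063) = 1215/5231 + 9484/19063 = 72772349/99718553 ≈ 0.72978)
D - k = 72772349/99718553 - 1*8549 = 72772349/99718553 - 8549 = -852421137248/99718553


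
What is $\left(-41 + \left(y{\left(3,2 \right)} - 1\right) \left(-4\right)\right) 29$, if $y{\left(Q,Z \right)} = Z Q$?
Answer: $-1769$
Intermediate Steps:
$y{\left(Q,Z \right)} = Q Z$
$\left(-41 + \left(y{\left(3,2 \right)} - 1\right) \left(-4\right)\right) 29 = \left(-41 + \left(3 \cdot 2 - 1\right) \left(-4\right)\right) 29 = \left(-41 + \left(6 - 1\right) \left(-4\right)\right) 29 = \left(-41 + 5 \left(-4\right)\right) 29 = \left(-41 - 20\right) 29 = \left(-61\right) 29 = -1769$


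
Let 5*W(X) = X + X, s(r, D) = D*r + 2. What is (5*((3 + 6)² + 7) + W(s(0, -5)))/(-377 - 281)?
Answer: -1102/1645 ≈ -0.66991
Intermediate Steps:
s(r, D) = 2 + D*r
W(X) = 2*X/5 (W(X) = (X + X)/5 = (2*X)/5 = 2*X/5)
(5*((3 + 6)² + 7) + W(s(0, -5)))/(-377 - 281) = (5*((3 + 6)² + 7) + 2*(2 - 5*0)/5)/(-377 - 281) = (5*(9² + 7) + 2*(2 + 0)/5)/(-658) = (5*(81 + 7) + (⅖)*2)*(-1/658) = (5*88 + ⅘)*(-1/658) = (440 + ⅘)*(-1/658) = (2204/5)*(-1/658) = -1102/1645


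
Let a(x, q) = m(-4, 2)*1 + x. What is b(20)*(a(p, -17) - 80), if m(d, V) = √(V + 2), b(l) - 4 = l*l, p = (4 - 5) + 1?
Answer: -31512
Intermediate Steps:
p = 0 (p = -1 + 1 = 0)
b(l) = 4 + l² (b(l) = 4 + l*l = 4 + l²)
m(d, V) = √(2 + V)
a(x, q) = 2 + x (a(x, q) = √(2 + 2)*1 + x = √4*1 + x = 2*1 + x = 2 + x)
b(20)*(a(p, -17) - 80) = (4 + 20²)*((2 + 0) - 80) = (4 + 400)*(2 - 80) = 404*(-78) = -31512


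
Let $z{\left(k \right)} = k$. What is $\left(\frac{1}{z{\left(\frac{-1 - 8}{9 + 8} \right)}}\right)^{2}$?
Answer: $\frac{289}{81} \approx 3.5679$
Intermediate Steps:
$\left(\frac{1}{z{\left(\frac{-1 - 8}{9 + 8} \right)}}\right)^{2} = \left(\frac{1}{\left(-1 - 8\right) \frac{1}{9 + 8}}\right)^{2} = \left(\frac{1}{\left(-9\right) \frac{1}{17}}\right)^{2} = \left(\frac{1}{- \frac{9}{17}}\right)^{2} = \left(- \frac{17}{9}\right)^{2} = \frac{289}{81}$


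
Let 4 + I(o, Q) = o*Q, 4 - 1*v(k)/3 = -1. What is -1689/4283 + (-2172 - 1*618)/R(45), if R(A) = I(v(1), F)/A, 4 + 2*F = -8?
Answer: 268785942/201301 ≈ 1335.2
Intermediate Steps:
v(k) = 15 (v(k) = 12 - 3*(-1) = 12 + 3 = 15)
F = -6 (F = -2 + (½)*(-8) = -2 - 4 = -6)
I(o, Q) = -4 + Q*o (I(o, Q) = -4 + o*Q = -4 + Q*o)
R(A) = -94/A (R(A) = (-4 - 6*15)/A = (-4 - 90)/A = -94/A)
-1689/4283 + (-2172 - 1*618)/R(45) = -1689/4283 + (-2172 - 1*618)/((-94/45)) = -1689*1/4283 + (-2172 - 618)/((-94*1/45)) = -1689/4283 - 2790/(-94/45) = -1689/4283 - 2790*(-45/94) = -1689/4283 + 62775/47 = 268785942/201301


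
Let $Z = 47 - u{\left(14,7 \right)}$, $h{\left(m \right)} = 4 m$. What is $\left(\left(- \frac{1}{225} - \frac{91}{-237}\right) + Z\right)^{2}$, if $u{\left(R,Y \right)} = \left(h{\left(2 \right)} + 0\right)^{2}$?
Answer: $\frac{87278294041}{315950625} \approx 276.24$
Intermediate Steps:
$u{\left(R,Y \right)} = 64$ ($u{\left(R,Y \right)} = \left(4 \cdot 2 + 0\right)^{2} = \left(8 + 0\right)^{2} = 8^{2} = 64$)
$Z = -17$ ($Z = 47 - 64 = -17$)
$\left(\left(- \frac{1}{225} - \frac{91}{-237}\right) + Z\right)^{2} = \left(\left(- \frac{1}{225} - \frac{91}{-237}\right) - 17\right)^{2} = \left(\left(\left(-1\right) \frac{1}{225} - - \frac{91}{237}\right) - 17\right)^{2} = \left(\left(- \frac{1}{225} + \frac{91}{237}\right) - 17\right)^{2} = \left(\frac{6746}{17775} - 17\right)^{2} = \left(- \frac{295429}{17775}\right)^{2} = \frac{87278294041}{315950625}$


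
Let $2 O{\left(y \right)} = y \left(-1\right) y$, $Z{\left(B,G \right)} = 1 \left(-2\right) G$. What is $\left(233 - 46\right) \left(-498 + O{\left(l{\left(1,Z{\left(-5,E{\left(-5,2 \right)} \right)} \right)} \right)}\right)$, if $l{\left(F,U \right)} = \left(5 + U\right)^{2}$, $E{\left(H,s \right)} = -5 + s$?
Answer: $- \frac{2924119}{2} \approx -1.4621 \cdot 10^{6}$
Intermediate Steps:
$Z{\left(B,G \right)} = - 2 G$
$O{\left(y \right)} = - \frac{y^{2}}{2}$ ($O{\left(y \right)} = \frac{y \left(-1\right) y}{2} = \frac{- y y}{2} = \frac{\left(-1\right) y^{2}}{2} = - \frac{y^{2}}{2}$)
$\left(233 - 46\right) \left(-498 + O{\left(l{\left(1,Z{\left(-5,E{\left(-5,2 \right)} \right)} \right)} \right)}\right) = \left(233 - 46\right) \left(-498 - \frac{\left(\left(5 - 2 \left(-5 + 2\right)\right)^{2}\right)^{2}}{2}\right) = 187 \left(-498 - \frac{\left(\left(5 - -6\right)^{2}\right)^{2}}{2}\right) = 187 \left(-498 - \frac{\left(\left(5 + 6\right)^{2}\right)^{2}}{2}\right) = 187 \left(-498 - \frac{\left(11^{2}\right)^{2}}{2}\right) = 187 \left(-498 - \frac{121^{2}}{2}\right) = 187 \left(-498 - \frac{14641}{2}\right) = 187 \left(- \frac{15637}{2}\right) = - \frac{2924119}{2}$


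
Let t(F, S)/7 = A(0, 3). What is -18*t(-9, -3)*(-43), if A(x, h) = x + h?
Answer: 16254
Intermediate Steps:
A(x, h) = h + x
t(F, S) = 21 (t(F, S) = 7*(3 + 0) = 7*3 = 21)
-18*t(-9, -3)*(-43) = -18*21*(-43) = -378*(-43) = 16254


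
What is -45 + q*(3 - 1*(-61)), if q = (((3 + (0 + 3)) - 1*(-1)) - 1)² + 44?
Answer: 5075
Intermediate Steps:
q = 80 (q = (((3 + 3) + 1) - 1)² + 44 = ((6 + 1) - 1)² + 44 = (7 - 1)² + 44 = 6² + 44 = 36 + 44 = 80)
-45 + q*(3 - 1*(-61)) = -45 + 80*(3 - 1*(-61)) = -45 + 80*(3 + 61) = -45 + 80*64 = -45 + 5120 = 5075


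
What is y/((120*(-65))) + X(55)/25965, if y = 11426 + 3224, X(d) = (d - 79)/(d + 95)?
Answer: -63398083/33754500 ≈ -1.8782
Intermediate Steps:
X(d) = (-79 + d)/(95 + d)
y = 14650
y/((120*(-65))) + X(55)/25965 = 14650/((120*(-65))) + ((-79 + 55)/(95 + 55))/25965 = 14650/(-7800) + (-24/150)*(1/25965) = 14650*(-1/7800) + ((1/150)*(-24))*(1/25965) = -293/156 - 4/25*1/25965 = -293/156 - 4/649125 = -63398083/33754500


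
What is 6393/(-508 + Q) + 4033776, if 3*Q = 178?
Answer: 5429443317/1346 ≈ 4.0338e+6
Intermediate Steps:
Q = 178/3 (Q = (⅓)*178 = 178/3 ≈ 59.333)
6393/(-508 + Q) + 4033776 = 6393/(-508 + 178/3) + 4033776 = 6393/(-1346/3) + 4033776 = 6393*(-3/1346) + 4033776 = -19179/1346 + 4033776 = 5429443317/1346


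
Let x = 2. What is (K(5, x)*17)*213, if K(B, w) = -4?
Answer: -14484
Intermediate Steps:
(K(5, x)*17)*213 = -4*17*213 = -68*213 = -14484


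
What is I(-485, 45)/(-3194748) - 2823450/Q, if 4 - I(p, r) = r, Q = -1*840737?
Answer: 9020245710817/2685942849276 ≈ 3.3583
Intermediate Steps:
Q = -840737
I(p, r) = 4 - r
I(-485, 45)/(-3194748) - 2823450/Q = (4 - 1*45)/(-3194748) - 2823450/(-840737) = (4 - 45)*(-1/3194748) - 2823450*(-1/840737) = -41*(-1/3194748) + 2823450/840737 = 41/3194748 + 2823450/840737 = 9020245710817/2685942849276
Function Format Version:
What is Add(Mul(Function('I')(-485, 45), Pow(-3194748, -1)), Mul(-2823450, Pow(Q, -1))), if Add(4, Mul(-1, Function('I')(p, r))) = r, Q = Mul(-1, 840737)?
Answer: Rational(9020245710817, 2685942849276) ≈ 3.3583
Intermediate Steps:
Q = -840737
Function('I')(p, r) = Add(4, Mul(-1, r))
Add(Mul(Function('I')(-485, 45), Pow(-3194748, -1)), Mul(-2823450, Pow(Q, -1))) = Add(Mul(Add(4, Mul(-1, 45)), Pow(-3194748, -1)), Mul(-2823450, Pow(-840737, -1))) = Add(Mul(Add(4, -45), Rational(-1, 3194748)), Mul(-2823450, Rational(-1, 840737))) = Add(Mul(-41, Rational(-1, 3194748)), Rational(2823450, 840737)) = Add(Rational(41, 3194748), Rational(2823450, 840737)) = Rational(9020245710817, 2685942849276)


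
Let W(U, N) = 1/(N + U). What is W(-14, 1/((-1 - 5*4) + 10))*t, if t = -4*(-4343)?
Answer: -191092/155 ≈ -1232.9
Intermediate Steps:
t = 17372
W(-14, 1/((-1 - 5*4) + 10))*t = 17372/(1/((-1 - 5*4) + 10) - 14) = 17372/(1/((-1 - 20) + 10) - 14) = 17372/(1/(-21 + 10) - 14) = 17372/(1/(-11) - 14) = 17372/(-1/11 - 14) = 17372/(-155/11) = -11/155*17372 = -191092/155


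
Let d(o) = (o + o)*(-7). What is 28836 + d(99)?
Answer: 27450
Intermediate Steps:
d(o) = -14*o (d(o) = (2*o)*(-7) = -14*o)
28836 + d(99) = 28836 - 14*99 = 28836 - 1386 = 27450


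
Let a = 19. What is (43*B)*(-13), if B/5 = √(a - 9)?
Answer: -2795*√10 ≈ -8838.6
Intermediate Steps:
B = 5*√10 (B = 5*√(19 - 9) = 5*√10 ≈ 15.811)
(43*B)*(-13) = (43*(5*√10))*(-13) = (215*√10)*(-13) = -2795*√10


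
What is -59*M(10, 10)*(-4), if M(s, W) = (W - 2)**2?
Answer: 15104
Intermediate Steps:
M(s, W) = (-2 + W)**2
-59*M(10, 10)*(-4) = -59*(-2 + 10)**2*(-4) = -59*8**2*(-4) = -59*64*(-4) = -3776*(-4) = 15104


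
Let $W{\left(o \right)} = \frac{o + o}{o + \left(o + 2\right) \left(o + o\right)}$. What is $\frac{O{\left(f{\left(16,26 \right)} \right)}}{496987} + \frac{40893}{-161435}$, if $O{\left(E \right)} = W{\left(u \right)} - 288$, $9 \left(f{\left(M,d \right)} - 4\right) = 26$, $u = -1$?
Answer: $- \frac{61109025143}{240693289035} \approx -0.25389$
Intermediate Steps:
$W{\left(o \right)} = \frac{2 o}{o + 2 o \left(2 + o\right)}$ ($W{\left(o \right)} = \frac{2 o}{o + \left(2 + o\right) 2 o} = \frac{2 o}{o + 2 o \left(2 + o\right)}$)
$f{\left(M,d \right)} = \frac{62}{9}$ ($f{\left(M,d \right)} = 4 + \frac{1}{9} \cdot 26 = 4 + \frac{26}{9} = \frac{62}{9}$)
$O{\left(E \right)} = - \frac{862}{3}$ ($O{\left(E \right)} = \frac{2}{5 + 2 \left(-1\right)} - 288 = \frac{2}{5 - 2} - 288 = \frac{2}{3} - 288 = - \frac{862}{3}$)
$\frac{O{\left(f{\left(16,26 \right)} \right)}}{496987} + \frac{40893}{-161435} = - \frac{862}{3 \cdot 496987} + \frac{40893}{-161435} = \left(- \frac{862}{3}\right) \frac{1}{496987} + 40893 \left(- \frac{1}{161435}\right) = - \frac{862}{1490961} - \frac{40893}{161435} = - \frac{61109025143}{240693289035}$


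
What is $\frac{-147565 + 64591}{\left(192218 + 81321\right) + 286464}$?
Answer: $- \frac{82974}{560003} \approx -0.14817$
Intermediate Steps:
$\frac{-147565 + 64591}{\left(192218 + 81321\right) + 286464} = - \frac{82974}{273539 + 286464} = - \frac{82974}{560003}$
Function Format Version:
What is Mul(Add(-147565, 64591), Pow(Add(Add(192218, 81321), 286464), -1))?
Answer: Rational(-82974, 560003) ≈ -0.14817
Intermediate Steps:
Mul(Add(-147565, 64591), Pow(Add(Add(192218, 81321), 286464), -1)) = Mul(-82974, Pow(Add(273539, 286464), -1)) = Mul(-82974, Pow(560003, -1)) = Mul(-82974, Rational(1, 560003)) = Rational(-82974, 560003)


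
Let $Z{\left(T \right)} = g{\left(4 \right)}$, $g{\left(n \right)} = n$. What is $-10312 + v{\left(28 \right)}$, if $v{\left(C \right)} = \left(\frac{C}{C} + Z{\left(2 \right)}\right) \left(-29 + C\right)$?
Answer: $-10317$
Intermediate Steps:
$Z{\left(T \right)} = 4$
$v{\left(C \right)} = -145 + 5 C$ ($v{\left(C \right)} = \left(\frac{C}{C} + 4\right) \left(-29 + C\right) = \left(1 + 4\right) \left(-29 + C\right) = 5 \left(-29 + C\right) = -145 + 5 C$)
$-10312 + v{\left(28 \right)} = -10312 + \left(-145 + 5 \cdot 28\right) = -10312 + \left(-145 + 140\right) = -10312 - 5 = -10317$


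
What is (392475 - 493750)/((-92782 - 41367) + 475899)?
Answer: -4051/13670 ≈ -0.29634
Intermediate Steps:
(392475 - 493750)/((-92782 - 41367) + 475899) = -101275/(-134149 + 475899) = -101275/341750 = -101275*1/341750 = -4051/13670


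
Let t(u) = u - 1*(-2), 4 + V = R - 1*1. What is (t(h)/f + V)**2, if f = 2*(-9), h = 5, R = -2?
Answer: 17689/324 ≈ 54.596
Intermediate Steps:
V = -7 (V = -4 + (-2 - 1*1) = -4 + (-2 - 1) = -4 - 3 = -7)
t(u) = 2 + u (t(u) = u + 2 = 2 + u)
f = -18
(t(h)/f + V)**2 = ((2 + 5)/(-18) - 7)**2 = (7*(-1/18) - 7)**2 = (-7/18 - 7)**2 = (-133/18)**2 = 17689/324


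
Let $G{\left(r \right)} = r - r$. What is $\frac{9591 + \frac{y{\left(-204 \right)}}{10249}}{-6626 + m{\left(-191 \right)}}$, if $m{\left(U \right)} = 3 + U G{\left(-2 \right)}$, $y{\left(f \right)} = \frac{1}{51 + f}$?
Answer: $- \frac{15039618326}{10385506431} \approx -1.4481$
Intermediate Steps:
$G{\left(r \right)} = 0$
$m{\left(U \right)} = 3$ ($m{\left(U \right)} = 3 + U 0 = 3 + 0 = 3$)
$\frac{9591 + \frac{y{\left(-204 \right)}}{10249}}{-6626 + m{\left(-191 \right)}} = \frac{9591 + \frac{1}{\left(51 - 204\right) 10249}}{-6626 + 3} = \frac{9591 + \frac{1}{-153} \cdot \frac{1}{10249}}{-6623} = \left(9591 - \frac{1}{1568097}\right) \left(- \frac{1}{6623}\right) = \frac{15039618326}{1568097} \left(- \frac{1}{6623}\right) = - \frac{15039618326}{10385506431}$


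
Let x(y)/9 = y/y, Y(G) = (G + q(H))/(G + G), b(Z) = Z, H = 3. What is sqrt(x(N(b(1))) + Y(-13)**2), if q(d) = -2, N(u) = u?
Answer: 3*sqrt(701)/26 ≈ 3.0550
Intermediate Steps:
Y(G) = (-2 + G)/(2*G) (Y(G) = (G - 2)/(G + G) = (-2 + G)/((2*G)) = (-2 + G)*(1/(2*G)) = (-2 + G)/(2*G))
x(y) = 9 (x(y) = 9*(y/y) = 9*1 = 9)
sqrt(x(N(b(1))) + Y(-13)**2) = sqrt(9 + ((1/2)*(-2 - 13)/(-13))**2) = sqrt(9 + ((1/2)*(-1/13)*(-15))**2) = sqrt(9 + (15/26)**2) = sqrt(9 + 225/676) = sqrt(6309/676) = 3*sqrt(701)/26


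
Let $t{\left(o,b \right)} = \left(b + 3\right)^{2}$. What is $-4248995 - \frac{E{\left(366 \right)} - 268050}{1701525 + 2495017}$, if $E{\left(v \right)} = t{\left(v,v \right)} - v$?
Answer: $- \frac{17831085843035}{4196542} \approx -4.249 \cdot 10^{6}$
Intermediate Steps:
$t{\left(o,b \right)} = \left(3 + b\right)^{2}$
$E{\left(v \right)} = \left(3 + v\right)^{2} - v$
$-4248995 - \frac{E{\left(366 \right)} - 268050}{1701525 + 2495017} = -4248995 - \frac{\left(\left(3 + 366\right)^{2} - 366\right) - 268050}{1701525 + 2495017} = -4248995 - \frac{\left(369^{2} - 366\right) - 268050}{4196542} = -4248995 - \left(\left(136161 - 366\right) - 268050\right) \frac{1}{4196542} = -4248995 - \left(135795 - 268050\right) \frac{1}{4196542} = -4248995 - \left(-132255\right) \frac{1}{4196542} = -4248995 - - \frac{132255}{4196542} = -4248995 + \frac{132255}{4196542} = - \frac{17831085843035}{4196542}$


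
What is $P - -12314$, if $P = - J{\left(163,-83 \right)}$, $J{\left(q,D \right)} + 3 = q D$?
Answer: $25846$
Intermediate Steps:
$J{\left(q,D \right)} = -3 + D q$ ($J{\left(q,D \right)} = -3 + q D = -3 + D q$)
$P = 13532$ ($P = - (-3 - 13529) = \left(-1\right) \left(-13532\right) = 13532$)
$P - -12314 = 13532 - -12314 = 13532 + 12314 = 25846$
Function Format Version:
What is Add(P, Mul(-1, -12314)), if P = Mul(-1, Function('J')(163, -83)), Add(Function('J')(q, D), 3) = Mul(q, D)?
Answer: 25846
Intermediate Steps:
Function('J')(q, D) = Add(-3, Mul(D, q)) (Function('J')(q, D) = Add(-3, Mul(q, D)) = Add(-3, Mul(D, q)))
P = 13532 (P = Mul(-1, Add(-3, Mul(-83, 163))) = Mul(-1, Add(-3, -13529)) = Mul(-1, -13532) = 13532)
Add(P, Mul(-1, -12314)) = Add(13532, Mul(-1, -12314)) = Add(13532, 12314) = 25846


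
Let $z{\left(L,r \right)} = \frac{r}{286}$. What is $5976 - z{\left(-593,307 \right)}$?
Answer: $\frac{1708829}{286} \approx 5974.9$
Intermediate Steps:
$z{\left(L,r \right)} = \frac{r}{286}$ ($z{\left(L,r \right)} = r \frac{1}{286} = \frac{r}{286}$)
$5976 - z{\left(-593,307 \right)} = 5976 - \frac{1}{286} \cdot 307 = 5976 - \frac{307}{286} = \frac{1708829}{286}$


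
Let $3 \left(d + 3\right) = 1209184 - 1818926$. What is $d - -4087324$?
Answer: $\frac{11652221}{3} \approx 3.8841 \cdot 10^{6}$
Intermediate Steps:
$d = - \frac{609751}{3}$ ($d = -3 + \frac{1209184 - 1818926}{3} = -3 + \frac{1}{3} \left(-609742\right) = -3 - \frac{609742}{3} = - \frac{609751}{3} \approx -2.0325 \cdot 10^{5}$)
$d - -4087324 = - \frac{609751}{3} - -4087324 = - \frac{609751}{3} + 4087324 = \frac{11652221}{3}$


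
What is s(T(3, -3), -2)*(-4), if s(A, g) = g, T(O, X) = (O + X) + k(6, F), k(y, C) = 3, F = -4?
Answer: 8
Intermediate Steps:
T(O, X) = 3 + O + X (T(O, X) = (O + X) + 3 = 3 + O + X)
s(T(3, -3), -2)*(-4) = -2*(-4) = 8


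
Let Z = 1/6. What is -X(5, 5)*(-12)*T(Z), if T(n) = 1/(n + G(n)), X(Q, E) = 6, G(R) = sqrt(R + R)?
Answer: -432/11 + 864*sqrt(3)/11 ≈ 96.772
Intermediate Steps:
G(R) = sqrt(2)*sqrt(R) (G(R) = sqrt(2*R) = sqrt(2)*sqrt(R))
Z = 1/6 ≈ 0.16667
T(n) = 1/(n + sqrt(2)*sqrt(n))
-X(5, 5)*(-12)*T(Z) = -6*(-12)/(1/6 + sqrt(2)*sqrt(1/6)) = -(-72)/(1/6 + sqrt(2)*(sqrt(6)/6)) = -(-72)/(1/6 + sqrt(3)/3) = 72/(1/6 + sqrt(3)/3)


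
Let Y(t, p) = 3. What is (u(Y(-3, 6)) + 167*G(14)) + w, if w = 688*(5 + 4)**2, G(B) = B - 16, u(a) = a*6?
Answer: 55412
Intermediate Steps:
u(a) = 6*a
G(B) = -16 + B
w = 55728 (w = 688*9**2 = 688*81 = 55728)
(u(Y(-3, 6)) + 167*G(14)) + w = (6*3 + 167*(-16 + 14)) + 55728 = (18 + 167*(-2)) + 55728 = (18 - 334) + 55728 = -316 + 55728 = 55412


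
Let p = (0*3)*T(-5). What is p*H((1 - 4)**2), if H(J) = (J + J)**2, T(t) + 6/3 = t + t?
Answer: 0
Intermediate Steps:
T(t) = -2 + 2*t (T(t) = -2 + (t + t) = -2 + 2*t)
H(J) = 4*J**2 (H(J) = (2*J)**2 = 4*J**2)
p = 0 (p = (0*3)*(-2 + 2*(-5)) = 0*(-2 - 10) = 0*(-12) = 0)
p*H((1 - 4)**2) = 0*(4*((1 - 4)**2)**2) = 0*(4*((-3)**2)**2) = 0*(4*9**2) = 0*(4*81) = 0*324 = 0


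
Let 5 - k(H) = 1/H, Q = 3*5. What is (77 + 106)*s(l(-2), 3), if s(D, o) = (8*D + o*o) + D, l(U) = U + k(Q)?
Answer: 32391/5 ≈ 6478.2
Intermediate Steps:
Q = 15
k(H) = 5 - 1/H
l(U) = 74/15 + U (l(U) = U + (5 - 1/15) = U + 74/15 = 74/15 + U)
s(D, o) = o**2 + 9*D (s(D, o) = (8*D + o**2) + D = (o**2 + 8*D) + D = o**2 + 9*D)
(77 + 106)*s(l(-2), 3) = (77 + 106)*(3**2 + 9*(74/15 - 2)) = 183*(9 + 9*(44/15)) = 183*(9 + 132/5) = 183*(177/5) = 32391/5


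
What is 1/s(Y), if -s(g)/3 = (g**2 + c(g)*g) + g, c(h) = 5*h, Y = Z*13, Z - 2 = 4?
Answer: -1/109746 ≈ -9.1119e-6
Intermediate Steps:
Z = 6 (Z = 2 + 4 = 6)
Y = 78 (Y = 6*13 = 78)
s(g) = -18*g**2 - 3*g (s(g) = -3*((g**2 + (5*g)*g) + g) = -3*((g**2 + 5*g**2) + g) = -3*(6*g**2 + g) = -3*(g + 6*g**2) = -18*g**2 - 3*g)
1/s(Y) = 1/(-3*78*(1 + 6*78)) = 1/(-3*78*(1 + 468)) = 1/(-3*78*469) = 1/(-109746) = -1/109746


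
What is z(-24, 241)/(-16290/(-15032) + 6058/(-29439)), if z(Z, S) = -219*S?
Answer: -11678067533196/194248727 ≈ -60119.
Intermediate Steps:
z(-24, 241)/(-16290/(-15032) + 6058/(-29439)) = (-219*241)/(-16290/(-15032) + 6058/(-29439)) = -52779/(-16290*(-1/15032) + 6058*(-1/29439)) = -52779/(8145/7516 - 6058/29439) = -52779/194248727/221263524 = -52779*221263524/194248727 = -11678067533196/194248727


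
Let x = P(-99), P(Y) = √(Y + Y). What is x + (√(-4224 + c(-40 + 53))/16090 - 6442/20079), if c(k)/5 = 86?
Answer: -6442/20079 + 3*I*√22 + I*√3794/16090 ≈ -0.32083 + 14.075*I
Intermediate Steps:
c(k) = 430 (c(k) = 5*86 = 430)
P(Y) = √2*√Y (P(Y) = √(2*Y) = √2*√Y)
x = 3*I*√22 (x = √2*√(-99) = √2*(3*I*√11) = 3*I*√22 ≈ 14.071*I)
x + (√(-4224 + c(-40 + 53))/16090 - 6442/20079) = 3*I*√22 + (√(-4224 + 430)/16090 - 6442/20079) = 3*I*√22 + (√(-3794)*(1/16090) - 6442*1/20079) = 3*I*√22 + ((I*√3794)*(1/16090) - 6442/20079) = 3*I*√22 + (I*√3794/16090 - 6442/20079) = 3*I*√22 + (-6442/20079 + I*√3794/16090) = -6442/20079 + 3*I*√22 + I*√3794/16090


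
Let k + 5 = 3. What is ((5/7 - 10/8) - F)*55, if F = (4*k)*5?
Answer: 60775/28 ≈ 2170.5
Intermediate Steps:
k = -2 (k = -5 + 3 = -2)
F = -40 (F = (4*(-2))*5 = -8*5 = -40)
((5/7 - 10/8) - F)*55 = ((5/7 - 10/8) - 1*(-40))*55 = ((5*(1/7) - 10*1/8) + 40)*55 = ((5/7 - 5/4) + 40)*55 = (-15/28 + 40)*55 = (1105/28)*55 = 60775/28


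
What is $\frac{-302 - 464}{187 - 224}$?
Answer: $\frac{766}{37} \approx 20.703$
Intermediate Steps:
$\frac{-302 - 464}{187 - 224} = - \frac{766}{-37} = \left(-766\right) \left(- \frac{1}{37}\right) = \frac{766}{37}$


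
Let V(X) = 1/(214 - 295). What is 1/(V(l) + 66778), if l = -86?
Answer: 81/5409017 ≈ 1.4975e-5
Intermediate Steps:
V(X) = -1/81 (V(X) = 1/(-81) = -1/81)
1/(V(l) + 66778) = 1/(-1/81 + 66778) = 1/(5409017/81) = 81/5409017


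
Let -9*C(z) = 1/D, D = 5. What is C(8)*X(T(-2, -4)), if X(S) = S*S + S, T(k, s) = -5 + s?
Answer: -8/5 ≈ -1.6000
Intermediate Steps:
X(S) = S + S² (X(S) = S² + S = S + S²)
C(z) = -1/45 (C(z) = -⅑/5 = -⅑*⅕ = -1/45)
C(8)*X(T(-2, -4)) = -(-5 - 4)*(1 + (-5 - 4))/45 = -(-1)*(1 - 9)/5 = -(-1)*(-8)/5 = -1/45*72 = -8/5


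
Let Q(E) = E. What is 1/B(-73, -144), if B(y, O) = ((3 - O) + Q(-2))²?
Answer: 1/21025 ≈ 4.7562e-5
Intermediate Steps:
B(y, O) = (1 - O)² (B(y, O) = ((3 - O) - 2)² = (1 - O)²)
1/B(-73, -144) = 1/((-1 - 144)²) = 1/((-145)²) = 1/21025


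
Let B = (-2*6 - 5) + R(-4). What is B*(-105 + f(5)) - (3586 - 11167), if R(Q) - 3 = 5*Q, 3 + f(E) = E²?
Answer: 10403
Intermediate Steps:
f(E) = -3 + E²
R(Q) = 3 + 5*Q
B = -34 (B = (-2*6 - 5) + (3 + 5*(-4)) = (-12 - 5) + (3 - 20) = -17 - 17 = -34)
B*(-105 + f(5)) - (3586 - 11167) = -34*(-105 + (-3 + 5²)) - (3586 - 11167) = -34*(-105 + (-3 + 25)) - 1*(-7581) = -34*(-105 + 22) + 7581 = -34*(-83) + 7581 = 2822 + 7581 = 10403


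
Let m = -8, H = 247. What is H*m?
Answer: -1976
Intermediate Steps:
H*m = 247*(-8) = -1976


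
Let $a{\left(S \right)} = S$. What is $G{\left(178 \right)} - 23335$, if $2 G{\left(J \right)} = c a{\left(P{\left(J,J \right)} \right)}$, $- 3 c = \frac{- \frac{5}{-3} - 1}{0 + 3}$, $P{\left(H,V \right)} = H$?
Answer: $- \frac{630223}{27} \approx -23342.0$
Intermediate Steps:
$c = - \frac{2}{27}$ ($c = - \frac{\left(- \frac{5}{-3} - 1\right) \frac{1}{0 + 3}}{3} = - \frac{\left(\left(-5\right) \left(- \frac{1}{3}\right) - 1\right) \frac{1}{3}}{3} = - \frac{\left(\frac{5}{3} - 1\right) \frac{1}{3}}{3} = - \frac{\frac{2}{3} \cdot \frac{1}{3}}{3} = \left(- \frac{1}{3}\right) \frac{2}{9} = - \frac{2}{27} \approx -0.074074$)
$G{\left(J \right)} = - \frac{J}{27}$ ($G{\left(J \right)} = \frac{\left(- \frac{2}{27}\right) J}{2} = - \frac{J}{27}$)
$G{\left(178 \right)} - 23335 = \left(- \frac{1}{27}\right) 178 - 23335 = - \frac{178}{27} - 23335 = - \frac{630223}{27}$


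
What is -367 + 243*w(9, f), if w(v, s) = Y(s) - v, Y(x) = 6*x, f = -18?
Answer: -28798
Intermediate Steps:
w(v, s) = -v + 6*s (w(v, s) = 6*s - v = -v + 6*s)
-367 + 243*w(9, f) = -367 + 243*(-1*9 + 6*(-18)) = -367 + 243*(-9 - 108) = -367 + 243*(-117) = -367 - 28431 = -28798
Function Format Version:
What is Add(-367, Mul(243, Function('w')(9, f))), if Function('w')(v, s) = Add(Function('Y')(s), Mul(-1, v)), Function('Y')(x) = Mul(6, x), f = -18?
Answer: -28798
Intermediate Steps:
Function('w')(v, s) = Add(Mul(-1, v), Mul(6, s)) (Function('w')(v, s) = Add(Mul(6, s), Mul(-1, v)) = Add(Mul(-1, v), Mul(6, s)))
Add(-367, Mul(243, Function('w')(9, f))) = Add(-367, Mul(243, Add(Mul(-1, 9), Mul(6, -18)))) = Add(-367, Mul(243, Add(-9, -108))) = Add(-367, Mul(243, -117)) = Add(-367, -28431) = -28798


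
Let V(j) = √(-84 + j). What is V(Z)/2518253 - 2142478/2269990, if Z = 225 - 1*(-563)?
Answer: -1071239/1134995 + 8*√11/2518253 ≈ -0.94382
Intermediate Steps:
Z = 788 (Z = 225 + 563 = 788)
V(Z)/2518253 - 2142478/2269990 = √(-84 + 788)/2518253 - 2142478/2269990 = √704*(1/2518253) - 2142478*1/2269990 = (8*√11)*(1/2518253) - 1071239/1134995 = 8*√11/2518253 - 1071239/1134995 = -1071239/1134995 + 8*√11/2518253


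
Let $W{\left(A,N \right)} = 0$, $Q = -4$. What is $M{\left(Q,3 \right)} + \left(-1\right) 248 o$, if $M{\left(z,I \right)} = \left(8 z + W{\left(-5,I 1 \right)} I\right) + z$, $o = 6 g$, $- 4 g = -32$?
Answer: $-11940$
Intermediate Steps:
$g = 8$ ($g = \left(- \frac{1}{4}\right) \left(-32\right) = 8$)
$o = 48$ ($o = 6 \cdot 8 = 48$)
$M{\left(z,I \right)} = 9 z$ ($M{\left(z,I \right)} = \left(8 z + 0 I\right) + z = \left(8 z + 0\right) + z = 8 z + z = 9 z$)
$M{\left(Q,3 \right)} + \left(-1\right) 248 o = 9 \left(-4\right) + \left(-1\right) 248 \cdot 48 = -36 - 11904 = -11940$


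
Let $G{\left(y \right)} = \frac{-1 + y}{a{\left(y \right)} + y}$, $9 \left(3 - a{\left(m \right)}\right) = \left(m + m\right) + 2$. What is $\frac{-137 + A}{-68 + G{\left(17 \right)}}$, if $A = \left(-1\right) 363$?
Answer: $\frac{500}{67} \approx 7.4627$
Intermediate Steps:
$a{\left(m \right)} = \frac{25}{9} - \frac{2 m}{9}$ ($a{\left(m \right)} = 3 - \frac{\left(m + m\right) + 2}{9} = 3 - \frac{2 m + 2}{9} = 3 - \frac{2 + 2 m}{9} = 3 - \left(\frac{2}{9} + \frac{2 m}{9}\right) = \frac{25}{9} - \frac{2 m}{9}$)
$A = -363$
$G{\left(y \right)} = \frac{-1 + y}{\frac{25}{9} + \frac{7 y}{9}}$ ($G{\left(y \right)} = \frac{-1 + y}{\left(\frac{25}{9} - \frac{2 y}{9}\right) + y} = \frac{-1 + y}{\frac{25}{9} + \frac{7 y}{9}}$)
$\frac{-137 + A}{-68 + G{\left(17 \right)}} = \frac{-137 - 363}{-68 + \frac{9 \left(-1 + 17\right)}{25 + 7 \cdot 17}} = - \frac{500}{-68 + 9 \frac{1}{25 + 119} \cdot 16} = - \frac{500}{-68 + 9 \cdot \frac{1}{144} \cdot 16} = - \frac{500}{-68 + 1} = - \frac{500}{-67} = \left(-500\right) \left(- \frac{1}{67}\right) = \frac{500}{67}$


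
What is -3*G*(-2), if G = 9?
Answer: 54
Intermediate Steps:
-3*G*(-2) = -3*9*(-2) = -27*(-2) = 54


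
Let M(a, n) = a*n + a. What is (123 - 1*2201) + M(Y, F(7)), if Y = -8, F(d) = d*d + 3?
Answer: -2502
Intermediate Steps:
F(d) = 3 + d² (F(d) = d² + 3 = 3 + d²)
M(a, n) = a + a*n
(123 - 1*2201) + M(Y, F(7)) = (123 - 1*2201) - 8*(1 + (3 + 7²)) = (123 - 2201) - 8*(1 + (3 + 49)) = -2078 - 8*(1 + 52) = -2078 - 8*53 = -2078 - 424 = -2502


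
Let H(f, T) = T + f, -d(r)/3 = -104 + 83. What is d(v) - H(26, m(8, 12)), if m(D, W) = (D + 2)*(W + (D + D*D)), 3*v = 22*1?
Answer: -803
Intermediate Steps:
v = 22/3 (v = (22*1)/3 = (⅓)*22 = 22/3 ≈ 7.3333)
m(D, W) = (2 + D)*(D + W + D²) (m(D, W) = (2 + D)*(W + (D + D²)) = (2 + D)*(D + W + D²))
d(r) = 63 (d(r) = -3*(-104 + 83) = -3*(-21) = 63)
d(v) - H(26, m(8, 12)) = 63 - ((8³ + 2*8 + 2*12 + 3*8² + 8*12) + 26) = 63 - ((512 + 16 + 24 + 3*64 + 96) + 26) = 63 - ((512 + 16 + 24 + 192 + 96) + 26) = 63 - (840 + 26) = 63 - 1*866 = 63 - 866 = -803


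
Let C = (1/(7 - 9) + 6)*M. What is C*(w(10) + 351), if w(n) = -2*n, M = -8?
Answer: -14564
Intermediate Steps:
C = -44 (C = (1/(7 - 9) + 6)*(-8) = (1/(-2) + 6)*(-8) = (-½ + 6)*(-8) = (11/2)*(-8) = -44)
C*(w(10) + 351) = -44*(-2*10 + 351) = -44*(-20 + 351) = -44*331 = -14564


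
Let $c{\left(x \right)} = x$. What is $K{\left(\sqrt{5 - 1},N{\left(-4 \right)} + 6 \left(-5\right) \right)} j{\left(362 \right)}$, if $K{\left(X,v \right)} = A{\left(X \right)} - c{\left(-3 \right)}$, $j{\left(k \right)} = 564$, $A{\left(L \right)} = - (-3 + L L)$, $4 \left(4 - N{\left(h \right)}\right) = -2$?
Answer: $1128$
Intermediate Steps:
$N{\left(h \right)} = \frac{9}{2}$ ($N{\left(h \right)} = 4 - - \frac{1}{2} = 4 + \frac{1}{2} = \frac{9}{2}$)
$A{\left(L \right)} = 3 - L^{2}$ ($A{\left(L \right)} = - (-3 + L^{2}) = 3 - L^{2}$)
$K{\left(X,v \right)} = 6 - X^{2}$ ($K{\left(X,v \right)} = \left(3 - X^{2}\right) - -3 = \left(3 - X^{2}\right) + 3 = 6 - X^{2}$)
$K{\left(\sqrt{5 - 1},N{\left(-4 \right)} + 6 \left(-5\right) \right)} j{\left(362 \right)} = \left(6 - \left(\sqrt{5 - 1}\right)^{2}\right) 564 = \left(6 - \left(\sqrt{4}\right)^{2}\right) 564 = \left(6 - 2^{2}\right) 564 = \left(6 - 4\right) 564 = 2 \cdot 564 = 1128$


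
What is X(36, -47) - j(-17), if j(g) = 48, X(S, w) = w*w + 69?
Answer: 2230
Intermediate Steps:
X(S, w) = 69 + w² (X(S, w) = w² + 69 = 69 + w²)
X(36, -47) - j(-17) = (69 + (-47)²) - 1*48 = (69 + 2209) - 48 = 2278 - 48 = 2230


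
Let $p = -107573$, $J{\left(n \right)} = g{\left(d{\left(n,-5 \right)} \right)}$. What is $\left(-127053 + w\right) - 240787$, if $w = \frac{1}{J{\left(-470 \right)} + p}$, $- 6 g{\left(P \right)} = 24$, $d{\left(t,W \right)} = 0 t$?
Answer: $- \frac{39571123681}{107577} \approx -3.6784 \cdot 10^{5}$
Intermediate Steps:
$d{\left(t,W \right)} = 0$
$g{\left(P \right)} = -4$ ($g{\left(P \right)} = \left(- \frac{1}{6}\right) 24 = -4$)
$J{\left(n \right)} = -4$
$w = - \frac{1}{107577}$ ($w = \frac{1}{-4 - 107573} = \frac{1}{-107577} = - \frac{1}{107577} \approx -9.2957 \cdot 10^{-6}$)
$\left(-127053 + w\right) - 240787 = \left(-127053 - \frac{1}{107577}\right) - 240787 = - \frac{13667980582}{107577} - 240787 = - \frac{39571123681}{107577}$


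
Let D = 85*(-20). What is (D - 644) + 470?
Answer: -1874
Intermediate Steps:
D = -1700
(D - 644) + 470 = (-1700 - 644) + 470 = -2344 + 470 = -1874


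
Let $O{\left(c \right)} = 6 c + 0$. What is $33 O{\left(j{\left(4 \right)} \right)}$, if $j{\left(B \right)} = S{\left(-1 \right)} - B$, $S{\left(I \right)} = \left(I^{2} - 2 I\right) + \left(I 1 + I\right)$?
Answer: $-594$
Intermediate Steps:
$S{\left(I \right)} = I^{2}$ ($S{\left(I \right)} = \left(I^{2} - 2 I\right) + \left(I + I\right) = \left(I^{2} - 2 I\right) + 2 I = I^{2}$)
$j{\left(B \right)} = 1 - B$ ($j{\left(B \right)} = \left(-1\right)^{2} - B = 1 - B$)
$O{\left(c \right)} = 6 c$
$33 O{\left(j{\left(4 \right)} \right)} = 33 \cdot 6 \left(1 - 4\right) = 33 \cdot 6 \left(-3\right) = 33 \left(-18\right) = -594$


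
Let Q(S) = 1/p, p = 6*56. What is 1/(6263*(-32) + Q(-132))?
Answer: -336/67339775 ≈ -4.9896e-6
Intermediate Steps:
p = 336
Q(S) = 1/336
1/(6263*(-32) + Q(-132)) = 1/(6263*(-32) + 1/336) = 1/(-200416 + 1/336) = 1/(-67339775/336) = -336/67339775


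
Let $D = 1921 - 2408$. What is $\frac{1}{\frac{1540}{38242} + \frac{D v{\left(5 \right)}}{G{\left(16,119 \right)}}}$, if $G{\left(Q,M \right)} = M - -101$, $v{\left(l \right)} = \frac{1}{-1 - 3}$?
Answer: $\frac{16826480}{9989527} \approx 1.6844$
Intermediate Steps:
$v{\left(l \right)} = - \frac{1}{4}$ ($v{\left(l \right)} = \frac{1}{-4} = - \frac{1}{4}$)
$D = -487$
$G{\left(Q,M \right)} = 101 + M$ ($G{\left(Q,M \right)} = M + 101 = 101 + M$)
$\frac{1}{\frac{1540}{38242} + \frac{D v{\left(5 \right)}}{G{\left(16,119 \right)}}} = \frac{1}{\frac{1540}{38242} + \frac{\left(-487\right) \left(- \frac{1}{4}\right)}{101 + 119}} = \frac{1}{1540 \cdot \frac{1}{38242} + \frac{487}{4 \cdot 220}} = \frac{1}{\frac{770}{19121} + \frac{487}{4} \cdot \frac{1}{220}} = \frac{1}{\frac{770}{19121} + \frac{487}{880}} = \frac{1}{\frac{9989527}{16826480}} = \frac{16826480}{9989527}$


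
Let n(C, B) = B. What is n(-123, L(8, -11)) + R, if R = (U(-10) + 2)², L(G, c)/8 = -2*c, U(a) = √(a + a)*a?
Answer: -1820 - 80*I*√5 ≈ -1820.0 - 178.89*I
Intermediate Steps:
U(a) = √2*a^(3/2) (U(a) = √(2*a)*a = (√2*√a)*a = √2*a^(3/2))
L(G, c) = -16*c (L(G, c) = 8*(-2*c) = -16*c)
R = (2 - 20*I*√5)² (R = (√2*(-10)^(3/2) + 2)² = (√2*(-10*I*√10) + 2)² = (-20*I*√5 + 2)² = (2 - 20*I*√5)² ≈ -1996.0 - 178.89*I)
n(-123, L(8, -11)) + R = -16*(-11) + (-1996 - 80*I*√5) = 176 + (-1996 - 80*I*√5) = -1820 - 80*I*√5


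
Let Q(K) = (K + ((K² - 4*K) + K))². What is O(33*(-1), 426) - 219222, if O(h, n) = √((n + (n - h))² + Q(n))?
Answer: -219222 + 3*√3625090289 ≈ -38596.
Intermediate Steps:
Q(K) = (K² - 2*K)² (Q(K) = (K + (K² - 3*K))² = (K² - 2*K)²)
O(h, n) = √((-h + 2*n)² + n²*(-2 + n)²) (O(h, n) = √((n + (n - h))² + n²*(-2 + n)²) = √((-h + 2*n)² + n²*(-2 + n)²))
O(33*(-1), 426) - 219222 = √((33*(-1) - 2*426)² + 426²*(-2 + 426)²) - 219222 = √((-33 - 852)² + 181476*424²) - 219222 = √((-885)² + 181476*179776) - 219222 = √(783225 + 32625029376) - 219222 = √32625812601 - 219222 = 3*√3625090289 - 219222 = -219222 + 3*√3625090289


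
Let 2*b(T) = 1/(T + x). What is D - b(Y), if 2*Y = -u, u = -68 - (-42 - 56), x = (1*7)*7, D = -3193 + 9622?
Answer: 437171/68 ≈ 6429.0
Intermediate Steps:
D = 6429
x = 49 (x = 7*7 = 49)
u = 30 (u = -68 - 1*(-98) = -68 + 98 = 30)
Y = -15 (Y = (-1*30)/2 = (½)*(-30) = -15)
b(T) = 1/(2*(49 + T)) (b(T) = 1/(2*(T + 49)) = 1/(2*(49 + T)))
D - b(Y) = 6429 - 1/(2*(49 - 15)) = 6429 - 1/(2*34) = 6429 - 1*1/68 = 6429 - 1/68 = 437171/68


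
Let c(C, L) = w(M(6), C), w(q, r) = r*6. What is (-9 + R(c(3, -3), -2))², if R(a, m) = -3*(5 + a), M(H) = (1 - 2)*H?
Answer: 6084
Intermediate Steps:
M(H) = -H
w(q, r) = 6*r
c(C, L) = 6*C
R(a, m) = -15 - 3*a
(-9 + R(c(3, -3), -2))² = (-9 + (-15 - 18*3))² = (-9 + (-15 - 3*18))² = (-9 + (-15 - 54))² = (-9 - 69)² = (-78)² = 6084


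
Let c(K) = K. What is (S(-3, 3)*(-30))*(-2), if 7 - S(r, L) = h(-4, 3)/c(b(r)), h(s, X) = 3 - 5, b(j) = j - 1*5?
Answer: 405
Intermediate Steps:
b(j) = -5 + j (b(j) = j - 5 = -5 + j)
h(s, X) = -2
S(r, L) = 7 + 2/(-5 + r) (S(r, L) = 7 - (-2)/(-5 + r) = 7 + 2/(-5 + r))
(S(-3, 3)*(-30))*(-2) = (((-33 + 7*(-3))/(-5 - 3))*(-30))*(-2) = (((-33 - 21)/(-8))*(-30))*(-2) = (-1/8*(-54)*(-30))*(-2) = ((27/4)*(-30))*(-2) = -405/2*(-2) = 405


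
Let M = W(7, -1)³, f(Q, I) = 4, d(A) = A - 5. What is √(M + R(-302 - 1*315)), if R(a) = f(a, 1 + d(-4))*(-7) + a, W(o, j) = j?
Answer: I*√646 ≈ 25.417*I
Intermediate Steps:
d(A) = -5 + A
R(a) = -28 + a (R(a) = 4*(-7) + a = -28 + a)
M = -1 (M = (-1)³ = -1)
√(M + R(-302 - 1*315)) = √(-1 + (-28 + (-302 - 1*315))) = √(-1 + (-28 + (-302 - 315))) = √(-1 + (-28 - 617)) = √(-1 - 645) = √(-646) = I*√646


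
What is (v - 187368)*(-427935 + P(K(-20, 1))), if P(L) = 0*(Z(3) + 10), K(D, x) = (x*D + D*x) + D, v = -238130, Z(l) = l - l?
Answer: 182085486630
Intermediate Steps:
Z(l) = 0
K(D, x) = D + 2*D*x (K(D, x) = (D*x + D*x) + D = 2*D*x + D = D + 2*D*x)
P(L) = 0 (P(L) = 0*(0 + 10) = 0*10 = 0)
(v - 187368)*(-427935 + P(K(-20, 1))) = (-238130 - 187368)*(-427935 + 0) = -425498*(-427935) = 182085486630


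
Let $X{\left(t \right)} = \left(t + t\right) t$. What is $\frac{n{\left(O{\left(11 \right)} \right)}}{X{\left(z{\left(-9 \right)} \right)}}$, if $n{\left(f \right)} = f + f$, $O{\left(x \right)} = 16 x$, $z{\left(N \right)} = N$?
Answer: $\frac{176}{81} \approx 2.1728$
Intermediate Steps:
$X{\left(t \right)} = 2 t^{2}$ ($X{\left(t \right)} = 2 t t = 2 t^{2}$)
$n{\left(f \right)} = 2 f$
$\frac{n{\left(O{\left(11 \right)} \right)}}{X{\left(z{\left(-9 \right)} \right)}} = \frac{2 \cdot 16 \cdot 11}{2 \left(-9\right)^{2}} = \frac{2 \cdot 176}{2 \cdot 81} = \frac{352}{162} = 352 \cdot \frac{1}{162} = \frac{176}{81}$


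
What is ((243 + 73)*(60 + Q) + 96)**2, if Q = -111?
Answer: 256640400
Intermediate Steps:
((243 + 73)*(60 + Q) + 96)**2 = ((243 + 73)*(60 - 111) + 96)**2 = (316*(-51) + 96)**2 = (-16116 + 96)**2 = (-16020)**2 = 256640400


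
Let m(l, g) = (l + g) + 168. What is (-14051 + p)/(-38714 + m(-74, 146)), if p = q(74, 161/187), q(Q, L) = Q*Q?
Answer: 8575/38474 ≈ 0.22288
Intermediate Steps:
q(Q, L) = Q²
p = 5476 (p = 74² = 5476)
m(l, g) = 168 + g + l (m(l, g) = (g + l) + 168 = 168 + g + l)
(-14051 + p)/(-38714 + m(-74, 146)) = (-14051 + 5476)/(-38714 + (168 + 146 - 74)) = -8575/(-38714 + 240) = -8575/(-38474) = -8575*(-1/38474) = 8575/38474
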